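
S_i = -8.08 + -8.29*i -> [-8.08, -16.37, -24.66, -32.95, -41.24]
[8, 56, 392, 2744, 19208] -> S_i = 8*7^i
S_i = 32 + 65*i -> [32, 97, 162, 227, 292]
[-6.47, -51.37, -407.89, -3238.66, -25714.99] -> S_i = -6.47*7.94^i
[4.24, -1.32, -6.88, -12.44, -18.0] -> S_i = 4.24 + -5.56*i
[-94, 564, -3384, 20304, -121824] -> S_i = -94*-6^i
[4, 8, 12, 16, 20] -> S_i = 4 + 4*i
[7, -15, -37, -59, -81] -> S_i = 7 + -22*i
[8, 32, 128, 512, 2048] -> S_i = 8*4^i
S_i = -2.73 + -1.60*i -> [-2.73, -4.33, -5.93, -7.53, -9.13]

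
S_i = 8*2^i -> [8, 16, 32, 64, 128]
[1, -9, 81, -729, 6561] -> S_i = 1*-9^i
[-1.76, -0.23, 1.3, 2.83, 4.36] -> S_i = -1.76 + 1.53*i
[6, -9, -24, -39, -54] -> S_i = 6 + -15*i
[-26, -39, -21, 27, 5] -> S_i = Random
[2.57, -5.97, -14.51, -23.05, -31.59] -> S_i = 2.57 + -8.54*i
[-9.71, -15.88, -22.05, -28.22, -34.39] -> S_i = -9.71 + -6.17*i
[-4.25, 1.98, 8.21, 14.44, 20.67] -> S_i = -4.25 + 6.23*i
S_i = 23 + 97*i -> [23, 120, 217, 314, 411]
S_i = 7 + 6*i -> [7, 13, 19, 25, 31]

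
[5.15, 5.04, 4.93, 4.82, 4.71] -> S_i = 5.15 + -0.11*i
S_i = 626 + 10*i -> [626, 636, 646, 656, 666]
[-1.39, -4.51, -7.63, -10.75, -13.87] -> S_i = -1.39 + -3.12*i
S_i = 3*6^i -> [3, 18, 108, 648, 3888]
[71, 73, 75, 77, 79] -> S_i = 71 + 2*i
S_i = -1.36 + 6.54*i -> [-1.36, 5.18, 11.72, 18.26, 24.8]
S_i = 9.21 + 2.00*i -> [9.21, 11.21, 13.21, 15.21, 17.21]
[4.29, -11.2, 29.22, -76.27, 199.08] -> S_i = 4.29*(-2.61)^i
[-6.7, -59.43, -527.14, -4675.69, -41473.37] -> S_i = -6.70*8.87^i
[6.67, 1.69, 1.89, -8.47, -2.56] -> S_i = Random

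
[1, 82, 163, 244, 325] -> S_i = 1 + 81*i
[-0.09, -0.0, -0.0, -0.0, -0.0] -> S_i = -0.09*0.01^i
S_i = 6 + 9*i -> [6, 15, 24, 33, 42]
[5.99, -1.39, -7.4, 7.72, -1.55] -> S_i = Random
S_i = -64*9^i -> [-64, -576, -5184, -46656, -419904]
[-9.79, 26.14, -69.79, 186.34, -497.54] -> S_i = -9.79*(-2.67)^i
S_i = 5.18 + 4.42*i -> [5.18, 9.6, 14.02, 18.44, 22.86]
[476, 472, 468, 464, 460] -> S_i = 476 + -4*i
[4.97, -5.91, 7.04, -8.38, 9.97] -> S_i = 4.97*(-1.19)^i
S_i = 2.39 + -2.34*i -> [2.39, 0.05, -2.29, -4.63, -6.97]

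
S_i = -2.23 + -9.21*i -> [-2.23, -11.44, -20.65, -29.86, -39.07]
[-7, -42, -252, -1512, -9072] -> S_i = -7*6^i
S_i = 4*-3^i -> [4, -12, 36, -108, 324]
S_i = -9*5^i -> [-9, -45, -225, -1125, -5625]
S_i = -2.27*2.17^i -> [-2.27, -4.93, -10.69, -23.2, -50.33]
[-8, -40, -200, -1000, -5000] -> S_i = -8*5^i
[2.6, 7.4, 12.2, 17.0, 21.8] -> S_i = 2.60 + 4.80*i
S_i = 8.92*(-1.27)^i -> [8.92, -11.33, 14.39, -18.27, 23.2]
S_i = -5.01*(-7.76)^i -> [-5.01, 38.88, -301.69, 2341.12, -18167.06]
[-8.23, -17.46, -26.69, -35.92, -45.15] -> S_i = -8.23 + -9.23*i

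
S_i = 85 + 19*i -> [85, 104, 123, 142, 161]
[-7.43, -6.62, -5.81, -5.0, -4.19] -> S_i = -7.43 + 0.81*i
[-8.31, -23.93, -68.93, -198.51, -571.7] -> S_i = -8.31*2.88^i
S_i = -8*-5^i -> [-8, 40, -200, 1000, -5000]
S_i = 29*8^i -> [29, 232, 1856, 14848, 118784]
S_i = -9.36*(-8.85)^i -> [-9.36, 82.84, -733.1, 6487.92, -57418.12]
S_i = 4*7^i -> [4, 28, 196, 1372, 9604]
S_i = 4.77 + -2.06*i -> [4.77, 2.71, 0.65, -1.41, -3.47]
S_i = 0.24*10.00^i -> [0.24, 2.4, 24.0, 240.0, 2400.0]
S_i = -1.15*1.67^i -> [-1.15, -1.92, -3.21, -5.36, -8.94]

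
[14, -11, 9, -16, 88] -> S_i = Random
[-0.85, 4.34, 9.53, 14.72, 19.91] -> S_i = -0.85 + 5.19*i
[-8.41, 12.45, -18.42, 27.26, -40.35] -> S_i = -8.41*(-1.48)^i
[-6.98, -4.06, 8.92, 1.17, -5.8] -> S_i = Random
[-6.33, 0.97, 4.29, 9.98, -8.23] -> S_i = Random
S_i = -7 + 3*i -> [-7, -4, -1, 2, 5]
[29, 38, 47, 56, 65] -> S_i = 29 + 9*i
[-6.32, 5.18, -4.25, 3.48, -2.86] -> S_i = -6.32*(-0.82)^i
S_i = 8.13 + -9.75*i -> [8.13, -1.62, -11.37, -21.12, -30.87]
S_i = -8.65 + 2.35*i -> [-8.65, -6.3, -3.95, -1.6, 0.75]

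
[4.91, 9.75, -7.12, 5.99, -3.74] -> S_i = Random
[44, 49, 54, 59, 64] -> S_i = 44 + 5*i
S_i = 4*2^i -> [4, 8, 16, 32, 64]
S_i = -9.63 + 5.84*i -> [-9.63, -3.79, 2.05, 7.89, 13.73]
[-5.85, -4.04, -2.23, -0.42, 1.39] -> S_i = -5.85 + 1.81*i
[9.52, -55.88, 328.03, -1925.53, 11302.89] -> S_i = 9.52*(-5.87)^i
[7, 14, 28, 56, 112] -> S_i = 7*2^i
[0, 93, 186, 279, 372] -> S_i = 0 + 93*i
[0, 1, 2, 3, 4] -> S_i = 0 + 1*i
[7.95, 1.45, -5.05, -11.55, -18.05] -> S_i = 7.95 + -6.50*i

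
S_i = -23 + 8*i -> [-23, -15, -7, 1, 9]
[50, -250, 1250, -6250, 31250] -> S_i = 50*-5^i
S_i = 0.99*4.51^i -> [0.99, 4.46, 20.14, 90.82, 409.58]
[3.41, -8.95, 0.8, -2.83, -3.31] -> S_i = Random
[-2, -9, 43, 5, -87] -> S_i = Random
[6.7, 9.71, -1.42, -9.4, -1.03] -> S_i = Random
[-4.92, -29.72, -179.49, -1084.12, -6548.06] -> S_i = -4.92*6.04^i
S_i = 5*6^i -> [5, 30, 180, 1080, 6480]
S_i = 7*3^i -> [7, 21, 63, 189, 567]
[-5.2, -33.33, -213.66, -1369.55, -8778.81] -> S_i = -5.20*6.41^i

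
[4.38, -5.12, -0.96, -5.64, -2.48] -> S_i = Random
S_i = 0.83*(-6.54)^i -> [0.83, -5.43, 35.5, -232.17, 1518.41]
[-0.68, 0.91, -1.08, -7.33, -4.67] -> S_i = Random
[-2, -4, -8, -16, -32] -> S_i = -2*2^i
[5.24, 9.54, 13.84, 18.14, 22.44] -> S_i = 5.24 + 4.30*i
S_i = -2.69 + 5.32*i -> [-2.69, 2.63, 7.95, 13.27, 18.59]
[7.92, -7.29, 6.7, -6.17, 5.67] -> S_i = 7.92*(-0.92)^i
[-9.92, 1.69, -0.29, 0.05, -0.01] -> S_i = -9.92*(-0.17)^i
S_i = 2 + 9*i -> [2, 11, 20, 29, 38]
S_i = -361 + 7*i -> [-361, -354, -347, -340, -333]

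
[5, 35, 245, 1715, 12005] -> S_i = 5*7^i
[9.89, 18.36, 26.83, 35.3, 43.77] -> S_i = 9.89 + 8.47*i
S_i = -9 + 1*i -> [-9, -8, -7, -6, -5]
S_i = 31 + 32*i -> [31, 63, 95, 127, 159]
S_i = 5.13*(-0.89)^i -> [5.13, -4.57, 4.06, -3.62, 3.22]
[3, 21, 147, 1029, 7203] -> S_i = 3*7^i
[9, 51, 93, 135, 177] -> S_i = 9 + 42*i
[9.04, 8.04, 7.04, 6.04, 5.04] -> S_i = 9.04 + -1.00*i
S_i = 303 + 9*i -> [303, 312, 321, 330, 339]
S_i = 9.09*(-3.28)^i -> [9.09, -29.82, 97.79, -320.76, 1052.11]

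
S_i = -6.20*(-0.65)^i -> [-6.2, 4.03, -2.62, 1.7, -1.11]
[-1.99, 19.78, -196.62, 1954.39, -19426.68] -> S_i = -1.99*(-9.94)^i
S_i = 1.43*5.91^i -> [1.43, 8.45, 49.95, 295.19, 1744.56]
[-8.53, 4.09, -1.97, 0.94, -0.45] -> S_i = -8.53*(-0.48)^i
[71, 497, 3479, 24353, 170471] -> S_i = 71*7^i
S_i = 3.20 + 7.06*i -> [3.2, 10.26, 17.32, 24.38, 31.44]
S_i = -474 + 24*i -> [-474, -450, -426, -402, -378]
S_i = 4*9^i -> [4, 36, 324, 2916, 26244]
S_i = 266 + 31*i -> [266, 297, 328, 359, 390]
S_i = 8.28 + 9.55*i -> [8.28, 17.83, 27.38, 36.93, 46.48]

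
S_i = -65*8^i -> [-65, -520, -4160, -33280, -266240]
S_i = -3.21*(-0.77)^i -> [-3.21, 2.47, -1.9, 1.47, -1.13]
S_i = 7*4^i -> [7, 28, 112, 448, 1792]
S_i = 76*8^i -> [76, 608, 4864, 38912, 311296]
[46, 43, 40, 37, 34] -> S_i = 46 + -3*i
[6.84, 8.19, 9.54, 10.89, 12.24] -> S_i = 6.84 + 1.35*i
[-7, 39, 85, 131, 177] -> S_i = -7 + 46*i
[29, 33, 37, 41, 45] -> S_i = 29 + 4*i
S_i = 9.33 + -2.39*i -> [9.33, 6.94, 4.55, 2.16, -0.23]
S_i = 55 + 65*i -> [55, 120, 185, 250, 315]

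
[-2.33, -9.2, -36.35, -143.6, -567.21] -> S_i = -2.33*3.95^i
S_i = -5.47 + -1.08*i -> [-5.47, -6.55, -7.63, -8.71, -9.79]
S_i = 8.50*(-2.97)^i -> [8.5, -25.24, 74.98, -222.68, 661.37]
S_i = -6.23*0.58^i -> [-6.23, -3.61, -2.1, -1.22, -0.71]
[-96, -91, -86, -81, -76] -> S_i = -96 + 5*i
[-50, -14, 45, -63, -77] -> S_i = Random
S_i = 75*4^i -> [75, 300, 1200, 4800, 19200]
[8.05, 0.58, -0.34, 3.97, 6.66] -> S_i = Random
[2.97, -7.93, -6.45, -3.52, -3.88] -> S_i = Random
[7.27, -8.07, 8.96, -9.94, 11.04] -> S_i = 7.27*(-1.11)^i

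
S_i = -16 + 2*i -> [-16, -14, -12, -10, -8]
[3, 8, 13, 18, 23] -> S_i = 3 + 5*i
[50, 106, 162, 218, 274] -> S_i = 50 + 56*i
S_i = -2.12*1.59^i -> [-2.12, -3.37, -5.36, -8.52, -13.55]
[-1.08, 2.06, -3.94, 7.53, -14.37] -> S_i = -1.08*(-1.91)^i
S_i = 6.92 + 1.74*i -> [6.92, 8.66, 10.4, 12.14, 13.88]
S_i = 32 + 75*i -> [32, 107, 182, 257, 332]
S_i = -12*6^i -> [-12, -72, -432, -2592, -15552]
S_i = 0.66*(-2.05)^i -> [0.66, -1.35, 2.77, -5.69, 11.66]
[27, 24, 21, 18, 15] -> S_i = 27 + -3*i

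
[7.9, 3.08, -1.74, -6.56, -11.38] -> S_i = 7.90 + -4.82*i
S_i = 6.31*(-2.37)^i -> [6.31, -14.95, 35.44, -84.0, 199.08]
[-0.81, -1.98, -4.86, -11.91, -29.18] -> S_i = -0.81*2.45^i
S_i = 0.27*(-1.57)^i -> [0.27, -0.42, 0.67, -1.04, 1.64]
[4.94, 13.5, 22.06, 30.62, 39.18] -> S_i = 4.94 + 8.56*i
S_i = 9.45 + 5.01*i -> [9.45, 14.46, 19.47, 24.48, 29.49]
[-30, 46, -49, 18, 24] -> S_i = Random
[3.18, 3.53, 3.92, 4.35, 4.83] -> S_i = 3.18*1.11^i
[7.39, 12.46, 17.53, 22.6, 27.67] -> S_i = 7.39 + 5.07*i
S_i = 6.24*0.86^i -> [6.24, 5.37, 4.62, 3.97, 3.41]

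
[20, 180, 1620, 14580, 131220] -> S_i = 20*9^i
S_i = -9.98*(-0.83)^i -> [-9.98, 8.28, -6.88, 5.71, -4.74]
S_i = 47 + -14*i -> [47, 33, 19, 5, -9]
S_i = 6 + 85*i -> [6, 91, 176, 261, 346]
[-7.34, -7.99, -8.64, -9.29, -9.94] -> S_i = -7.34 + -0.65*i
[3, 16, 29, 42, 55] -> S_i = 3 + 13*i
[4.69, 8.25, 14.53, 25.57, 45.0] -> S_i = 4.69*1.76^i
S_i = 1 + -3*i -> [1, -2, -5, -8, -11]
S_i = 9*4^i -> [9, 36, 144, 576, 2304]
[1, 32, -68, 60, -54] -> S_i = Random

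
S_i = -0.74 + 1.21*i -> [-0.74, 0.47, 1.68, 2.89, 4.1]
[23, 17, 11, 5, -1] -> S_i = 23 + -6*i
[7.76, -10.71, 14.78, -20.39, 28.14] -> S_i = 7.76*(-1.38)^i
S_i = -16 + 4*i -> [-16, -12, -8, -4, 0]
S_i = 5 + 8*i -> [5, 13, 21, 29, 37]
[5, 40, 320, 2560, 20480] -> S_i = 5*8^i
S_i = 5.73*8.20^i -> [5.73, 46.99, 385.29, 3159.34, 25906.58]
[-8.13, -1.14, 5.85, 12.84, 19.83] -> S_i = -8.13 + 6.99*i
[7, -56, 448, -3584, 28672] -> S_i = 7*-8^i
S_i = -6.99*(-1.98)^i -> [-6.99, 13.84, -27.4, 54.26, -107.43]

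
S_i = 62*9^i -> [62, 558, 5022, 45198, 406782]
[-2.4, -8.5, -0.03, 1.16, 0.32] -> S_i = Random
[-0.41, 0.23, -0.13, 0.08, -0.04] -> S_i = -0.41*(-0.57)^i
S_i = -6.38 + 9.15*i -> [-6.38, 2.77, 11.92, 21.07, 30.22]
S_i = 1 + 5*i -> [1, 6, 11, 16, 21]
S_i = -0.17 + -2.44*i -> [-0.17, -2.61, -5.05, -7.49, -9.93]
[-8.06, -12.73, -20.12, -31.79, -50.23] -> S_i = -8.06*1.58^i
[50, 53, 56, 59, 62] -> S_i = 50 + 3*i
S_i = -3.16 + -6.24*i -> [-3.16, -9.4, -15.64, -21.88, -28.12]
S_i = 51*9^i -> [51, 459, 4131, 37179, 334611]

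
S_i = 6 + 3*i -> [6, 9, 12, 15, 18]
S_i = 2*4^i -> [2, 8, 32, 128, 512]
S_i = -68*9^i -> [-68, -612, -5508, -49572, -446148]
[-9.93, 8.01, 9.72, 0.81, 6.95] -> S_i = Random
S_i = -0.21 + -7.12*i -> [-0.21, -7.33, -14.45, -21.57, -28.69]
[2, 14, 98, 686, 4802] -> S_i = 2*7^i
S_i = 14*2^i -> [14, 28, 56, 112, 224]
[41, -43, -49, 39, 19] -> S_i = Random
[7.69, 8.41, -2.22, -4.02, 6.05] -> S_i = Random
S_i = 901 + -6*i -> [901, 895, 889, 883, 877]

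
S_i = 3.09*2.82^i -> [3.09, 8.71, 24.57, 69.3, 195.41]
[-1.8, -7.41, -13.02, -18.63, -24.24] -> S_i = -1.80 + -5.61*i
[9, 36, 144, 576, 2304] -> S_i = 9*4^i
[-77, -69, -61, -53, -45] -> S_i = -77 + 8*i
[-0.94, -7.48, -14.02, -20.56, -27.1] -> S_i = -0.94 + -6.54*i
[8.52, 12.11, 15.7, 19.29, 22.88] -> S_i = 8.52 + 3.59*i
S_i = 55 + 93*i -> [55, 148, 241, 334, 427]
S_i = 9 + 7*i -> [9, 16, 23, 30, 37]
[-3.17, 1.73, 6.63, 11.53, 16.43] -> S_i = -3.17 + 4.90*i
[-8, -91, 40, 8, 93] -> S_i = Random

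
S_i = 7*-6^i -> [7, -42, 252, -1512, 9072]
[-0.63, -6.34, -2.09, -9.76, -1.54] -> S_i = Random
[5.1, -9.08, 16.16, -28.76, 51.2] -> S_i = 5.10*(-1.78)^i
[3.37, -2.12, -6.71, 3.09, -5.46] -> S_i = Random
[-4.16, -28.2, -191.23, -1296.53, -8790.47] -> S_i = -4.16*6.78^i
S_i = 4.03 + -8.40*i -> [4.03, -4.37, -12.77, -21.17, -29.57]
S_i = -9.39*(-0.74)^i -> [-9.39, 6.95, -5.14, 3.81, -2.82]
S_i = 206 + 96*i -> [206, 302, 398, 494, 590]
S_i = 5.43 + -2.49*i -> [5.43, 2.94, 0.45, -2.04, -4.53]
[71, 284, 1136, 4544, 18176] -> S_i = 71*4^i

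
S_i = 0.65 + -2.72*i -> [0.65, -2.07, -4.79, -7.51, -10.23]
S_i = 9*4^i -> [9, 36, 144, 576, 2304]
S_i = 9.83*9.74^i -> [9.83, 95.74, 932.55, 9083.02, 88468.64]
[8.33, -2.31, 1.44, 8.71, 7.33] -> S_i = Random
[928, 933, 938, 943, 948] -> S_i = 928 + 5*i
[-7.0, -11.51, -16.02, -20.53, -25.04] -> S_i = -7.00 + -4.51*i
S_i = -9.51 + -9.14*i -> [-9.51, -18.65, -27.79, -36.93, -46.07]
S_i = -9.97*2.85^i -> [-9.97, -28.41, -80.98, -230.8, -657.77]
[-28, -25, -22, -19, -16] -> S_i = -28 + 3*i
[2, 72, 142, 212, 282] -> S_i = 2 + 70*i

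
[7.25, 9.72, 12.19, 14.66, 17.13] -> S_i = 7.25 + 2.47*i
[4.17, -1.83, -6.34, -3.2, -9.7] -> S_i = Random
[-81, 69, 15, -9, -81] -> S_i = Random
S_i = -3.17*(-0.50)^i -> [-3.17, 1.58, -0.79, 0.4, -0.2]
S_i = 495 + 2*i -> [495, 497, 499, 501, 503]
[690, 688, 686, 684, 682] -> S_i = 690 + -2*i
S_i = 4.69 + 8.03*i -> [4.69, 12.72, 20.75, 28.78, 36.81]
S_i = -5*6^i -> [-5, -30, -180, -1080, -6480]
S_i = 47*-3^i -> [47, -141, 423, -1269, 3807]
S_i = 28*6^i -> [28, 168, 1008, 6048, 36288]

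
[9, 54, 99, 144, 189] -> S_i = 9 + 45*i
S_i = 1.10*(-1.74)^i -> [1.1, -1.91, 3.33, -5.79, 10.08]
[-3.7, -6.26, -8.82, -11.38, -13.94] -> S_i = -3.70 + -2.56*i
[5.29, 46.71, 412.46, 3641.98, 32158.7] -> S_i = 5.29*8.83^i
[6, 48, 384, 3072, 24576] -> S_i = 6*8^i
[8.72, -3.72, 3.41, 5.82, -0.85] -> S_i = Random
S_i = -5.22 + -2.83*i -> [-5.22, -8.05, -10.88, -13.71, -16.54]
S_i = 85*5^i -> [85, 425, 2125, 10625, 53125]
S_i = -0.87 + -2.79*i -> [-0.87, -3.66, -6.45, -9.24, -12.03]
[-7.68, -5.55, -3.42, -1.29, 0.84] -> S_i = -7.68 + 2.13*i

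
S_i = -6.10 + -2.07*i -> [-6.1, -8.17, -10.24, -12.31, -14.38]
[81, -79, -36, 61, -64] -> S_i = Random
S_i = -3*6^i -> [-3, -18, -108, -648, -3888]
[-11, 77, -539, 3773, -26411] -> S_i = -11*-7^i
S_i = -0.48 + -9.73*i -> [-0.48, -10.21, -19.94, -29.67, -39.4]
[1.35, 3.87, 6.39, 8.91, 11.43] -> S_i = 1.35 + 2.52*i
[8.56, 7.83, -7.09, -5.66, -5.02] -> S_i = Random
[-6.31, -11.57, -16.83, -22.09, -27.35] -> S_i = -6.31 + -5.26*i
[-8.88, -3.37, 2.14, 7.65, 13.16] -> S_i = -8.88 + 5.51*i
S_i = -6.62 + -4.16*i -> [-6.62, -10.78, -14.94, -19.1, -23.26]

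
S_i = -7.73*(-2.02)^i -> [-7.73, 15.61, -31.54, 63.71, -128.7]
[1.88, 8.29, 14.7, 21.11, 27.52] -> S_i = 1.88 + 6.41*i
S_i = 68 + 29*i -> [68, 97, 126, 155, 184]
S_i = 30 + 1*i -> [30, 31, 32, 33, 34]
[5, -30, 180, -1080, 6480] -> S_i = 5*-6^i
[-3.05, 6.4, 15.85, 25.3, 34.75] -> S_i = -3.05 + 9.45*i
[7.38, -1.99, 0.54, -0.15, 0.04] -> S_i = 7.38*(-0.27)^i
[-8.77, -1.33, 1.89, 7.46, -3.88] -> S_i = Random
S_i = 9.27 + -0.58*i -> [9.27, 8.69, 8.11, 7.53, 6.95]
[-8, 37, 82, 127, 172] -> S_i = -8 + 45*i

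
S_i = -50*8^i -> [-50, -400, -3200, -25600, -204800]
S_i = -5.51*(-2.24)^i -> [-5.51, 12.34, -27.65, 61.93, -138.72]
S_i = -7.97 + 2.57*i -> [-7.97, -5.4, -2.83, -0.26, 2.31]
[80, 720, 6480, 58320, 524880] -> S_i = 80*9^i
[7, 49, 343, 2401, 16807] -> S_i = 7*7^i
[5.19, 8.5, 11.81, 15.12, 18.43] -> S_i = 5.19 + 3.31*i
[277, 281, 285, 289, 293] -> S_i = 277 + 4*i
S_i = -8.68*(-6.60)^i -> [-8.68, 57.29, -378.1, 2495.47, -16470.07]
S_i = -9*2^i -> [-9, -18, -36, -72, -144]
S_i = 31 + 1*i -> [31, 32, 33, 34, 35]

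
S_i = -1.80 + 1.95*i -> [-1.8, 0.15, 2.1, 4.05, 6.0]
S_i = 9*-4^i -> [9, -36, 144, -576, 2304]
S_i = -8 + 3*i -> [-8, -5, -2, 1, 4]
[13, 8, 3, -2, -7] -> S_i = 13 + -5*i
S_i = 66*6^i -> [66, 396, 2376, 14256, 85536]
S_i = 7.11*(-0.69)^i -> [7.11, -4.91, 3.39, -2.34, 1.61]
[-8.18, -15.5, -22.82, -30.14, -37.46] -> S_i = -8.18 + -7.32*i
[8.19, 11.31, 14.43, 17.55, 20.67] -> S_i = 8.19 + 3.12*i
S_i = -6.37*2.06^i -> [-6.37, -13.12, -27.03, -55.69, -114.71]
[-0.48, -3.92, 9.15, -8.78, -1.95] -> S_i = Random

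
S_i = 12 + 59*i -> [12, 71, 130, 189, 248]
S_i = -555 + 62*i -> [-555, -493, -431, -369, -307]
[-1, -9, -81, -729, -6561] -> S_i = -1*9^i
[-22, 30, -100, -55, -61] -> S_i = Random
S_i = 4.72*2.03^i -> [4.72, 9.58, 19.45, 39.48, 80.15]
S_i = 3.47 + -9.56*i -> [3.47, -6.09, -15.65, -25.21, -34.77]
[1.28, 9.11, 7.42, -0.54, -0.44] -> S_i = Random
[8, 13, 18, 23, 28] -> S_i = 8 + 5*i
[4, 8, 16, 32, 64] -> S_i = 4*2^i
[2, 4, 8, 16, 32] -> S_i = 2*2^i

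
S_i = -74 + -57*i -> [-74, -131, -188, -245, -302]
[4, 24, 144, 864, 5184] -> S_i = 4*6^i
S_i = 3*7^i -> [3, 21, 147, 1029, 7203]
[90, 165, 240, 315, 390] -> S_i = 90 + 75*i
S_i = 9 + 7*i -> [9, 16, 23, 30, 37]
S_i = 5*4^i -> [5, 20, 80, 320, 1280]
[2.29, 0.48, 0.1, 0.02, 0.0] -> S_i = 2.29*0.21^i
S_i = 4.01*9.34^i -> [4.01, 37.45, 349.81, 3267.27, 30516.3]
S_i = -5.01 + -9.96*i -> [-5.01, -14.97, -24.93, -34.89, -44.85]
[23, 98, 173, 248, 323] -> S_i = 23 + 75*i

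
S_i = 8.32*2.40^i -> [8.32, 19.97, 47.92, 115.02, 276.04]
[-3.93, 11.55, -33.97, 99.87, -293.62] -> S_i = -3.93*(-2.94)^i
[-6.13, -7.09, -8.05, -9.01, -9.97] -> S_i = -6.13 + -0.96*i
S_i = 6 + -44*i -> [6, -38, -82, -126, -170]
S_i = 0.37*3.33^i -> [0.37, 1.23, 4.1, 13.66, 45.5]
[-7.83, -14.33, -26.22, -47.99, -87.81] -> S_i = -7.83*1.83^i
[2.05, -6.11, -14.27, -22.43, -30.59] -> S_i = 2.05 + -8.16*i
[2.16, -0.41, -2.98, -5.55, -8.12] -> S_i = 2.16 + -2.57*i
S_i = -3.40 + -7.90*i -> [-3.4, -11.3, -19.2, -27.1, -35.0]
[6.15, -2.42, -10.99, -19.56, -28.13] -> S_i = 6.15 + -8.57*i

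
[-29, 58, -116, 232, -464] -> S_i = -29*-2^i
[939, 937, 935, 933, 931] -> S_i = 939 + -2*i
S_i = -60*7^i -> [-60, -420, -2940, -20580, -144060]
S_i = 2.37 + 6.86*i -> [2.37, 9.23, 16.09, 22.95, 29.81]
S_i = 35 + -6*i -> [35, 29, 23, 17, 11]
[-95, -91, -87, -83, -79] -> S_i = -95 + 4*i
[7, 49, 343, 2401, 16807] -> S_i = 7*7^i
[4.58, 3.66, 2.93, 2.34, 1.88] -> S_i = 4.58*0.80^i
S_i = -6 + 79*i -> [-6, 73, 152, 231, 310]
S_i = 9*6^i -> [9, 54, 324, 1944, 11664]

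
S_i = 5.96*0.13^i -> [5.96, 0.77, 0.1, 0.01, 0.0]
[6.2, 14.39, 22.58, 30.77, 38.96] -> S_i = 6.20 + 8.19*i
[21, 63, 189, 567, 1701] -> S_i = 21*3^i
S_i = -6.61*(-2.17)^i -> [-6.61, 14.34, -31.13, 67.54, -146.57]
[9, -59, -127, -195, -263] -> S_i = 9 + -68*i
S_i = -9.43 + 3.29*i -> [-9.43, -6.14, -2.85, 0.44, 3.73]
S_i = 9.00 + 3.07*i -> [9.0, 12.07, 15.14, 18.21, 21.28]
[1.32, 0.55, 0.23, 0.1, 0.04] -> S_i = 1.32*0.42^i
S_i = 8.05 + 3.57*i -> [8.05, 11.62, 15.19, 18.76, 22.33]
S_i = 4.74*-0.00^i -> [4.74, -0.0, 0.0, -0.0, 0.0]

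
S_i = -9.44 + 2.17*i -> [-9.44, -7.27, -5.1, -2.93, -0.76]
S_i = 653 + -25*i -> [653, 628, 603, 578, 553]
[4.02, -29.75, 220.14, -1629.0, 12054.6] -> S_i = 4.02*(-7.40)^i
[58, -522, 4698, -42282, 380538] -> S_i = 58*-9^i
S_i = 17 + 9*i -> [17, 26, 35, 44, 53]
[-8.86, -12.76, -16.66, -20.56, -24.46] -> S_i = -8.86 + -3.90*i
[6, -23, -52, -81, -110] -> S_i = 6 + -29*i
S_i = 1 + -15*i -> [1, -14, -29, -44, -59]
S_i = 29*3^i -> [29, 87, 261, 783, 2349]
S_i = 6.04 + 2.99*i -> [6.04, 9.03, 12.02, 15.01, 18.0]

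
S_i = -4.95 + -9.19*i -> [-4.95, -14.14, -23.33, -32.52, -41.71]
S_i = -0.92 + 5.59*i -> [-0.92, 4.67, 10.26, 15.85, 21.44]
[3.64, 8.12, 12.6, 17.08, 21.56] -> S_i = 3.64 + 4.48*i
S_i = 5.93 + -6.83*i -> [5.93, -0.9, -7.73, -14.56, -21.39]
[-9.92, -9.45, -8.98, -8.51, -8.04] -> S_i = -9.92 + 0.47*i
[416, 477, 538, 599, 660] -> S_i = 416 + 61*i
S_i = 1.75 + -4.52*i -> [1.75, -2.77, -7.29, -11.81, -16.33]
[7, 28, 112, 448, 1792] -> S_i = 7*4^i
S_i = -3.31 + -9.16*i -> [-3.31, -12.47, -21.63, -30.79, -39.95]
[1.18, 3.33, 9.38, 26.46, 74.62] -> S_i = 1.18*2.82^i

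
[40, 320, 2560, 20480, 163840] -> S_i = 40*8^i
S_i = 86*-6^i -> [86, -516, 3096, -18576, 111456]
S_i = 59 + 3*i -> [59, 62, 65, 68, 71]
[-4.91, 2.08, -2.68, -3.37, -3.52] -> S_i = Random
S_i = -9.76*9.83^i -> [-9.76, -95.94, -943.1, -9270.65, -91130.53]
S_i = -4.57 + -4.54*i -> [-4.57, -9.11, -13.65, -18.19, -22.73]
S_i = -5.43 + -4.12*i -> [-5.43, -9.55, -13.67, -17.79, -21.91]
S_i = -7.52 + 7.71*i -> [-7.52, 0.19, 7.9, 15.61, 23.32]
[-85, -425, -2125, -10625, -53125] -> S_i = -85*5^i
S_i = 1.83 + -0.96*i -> [1.83, 0.87, -0.09, -1.05, -2.01]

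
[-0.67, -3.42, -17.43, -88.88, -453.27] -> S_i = -0.67*5.10^i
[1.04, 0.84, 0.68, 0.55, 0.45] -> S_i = 1.04*0.81^i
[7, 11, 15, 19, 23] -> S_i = 7 + 4*i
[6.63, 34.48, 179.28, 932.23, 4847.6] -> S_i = 6.63*5.20^i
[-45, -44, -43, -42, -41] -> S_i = -45 + 1*i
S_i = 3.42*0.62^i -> [3.42, 2.12, 1.31, 0.82, 0.51]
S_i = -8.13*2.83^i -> [-8.13, -23.01, -65.11, -184.27, -521.48]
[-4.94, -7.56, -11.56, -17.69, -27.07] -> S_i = -4.94*1.53^i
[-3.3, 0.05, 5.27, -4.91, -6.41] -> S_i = Random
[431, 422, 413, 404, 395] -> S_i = 431 + -9*i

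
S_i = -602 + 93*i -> [-602, -509, -416, -323, -230]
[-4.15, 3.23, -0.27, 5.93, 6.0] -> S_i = Random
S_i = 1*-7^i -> [1, -7, 49, -343, 2401]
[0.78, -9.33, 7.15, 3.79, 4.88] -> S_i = Random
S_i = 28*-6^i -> [28, -168, 1008, -6048, 36288]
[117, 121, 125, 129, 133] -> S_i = 117 + 4*i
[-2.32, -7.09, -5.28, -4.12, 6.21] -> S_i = Random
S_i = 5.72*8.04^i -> [5.72, 45.99, 369.75, 2972.79, 23901.23]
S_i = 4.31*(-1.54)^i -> [4.31, -6.64, 10.22, -15.74, 24.24]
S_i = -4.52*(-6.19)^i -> [-4.52, 27.98, -173.19, 1072.04, -6635.92]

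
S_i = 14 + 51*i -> [14, 65, 116, 167, 218]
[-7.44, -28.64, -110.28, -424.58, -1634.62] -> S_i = -7.44*3.85^i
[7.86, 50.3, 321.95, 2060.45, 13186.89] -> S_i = 7.86*6.40^i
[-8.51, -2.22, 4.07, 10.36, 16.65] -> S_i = -8.51 + 6.29*i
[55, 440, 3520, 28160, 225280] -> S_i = 55*8^i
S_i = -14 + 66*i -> [-14, 52, 118, 184, 250]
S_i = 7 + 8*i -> [7, 15, 23, 31, 39]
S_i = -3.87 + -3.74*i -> [-3.87, -7.61, -11.35, -15.09, -18.83]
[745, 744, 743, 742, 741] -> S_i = 745 + -1*i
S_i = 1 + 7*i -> [1, 8, 15, 22, 29]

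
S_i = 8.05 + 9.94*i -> [8.05, 17.99, 27.93, 37.87, 47.81]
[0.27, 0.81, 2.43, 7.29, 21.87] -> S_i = 0.27*3.00^i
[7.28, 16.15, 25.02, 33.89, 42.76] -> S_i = 7.28 + 8.87*i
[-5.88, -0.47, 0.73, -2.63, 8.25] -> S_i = Random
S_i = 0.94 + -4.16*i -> [0.94, -3.22, -7.38, -11.54, -15.7]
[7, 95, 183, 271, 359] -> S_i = 7 + 88*i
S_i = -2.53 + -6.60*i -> [-2.53, -9.13, -15.73, -22.33, -28.93]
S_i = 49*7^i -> [49, 343, 2401, 16807, 117649]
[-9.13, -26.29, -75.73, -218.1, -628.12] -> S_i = -9.13*2.88^i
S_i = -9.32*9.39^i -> [-9.32, -87.51, -821.76, -7716.36, -72456.66]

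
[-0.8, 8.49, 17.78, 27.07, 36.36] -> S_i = -0.80 + 9.29*i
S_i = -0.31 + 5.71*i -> [-0.31, 5.4, 11.11, 16.82, 22.53]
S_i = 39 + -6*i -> [39, 33, 27, 21, 15]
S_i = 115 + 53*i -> [115, 168, 221, 274, 327]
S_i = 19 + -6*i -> [19, 13, 7, 1, -5]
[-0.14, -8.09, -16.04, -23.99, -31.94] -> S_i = -0.14 + -7.95*i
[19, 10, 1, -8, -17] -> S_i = 19 + -9*i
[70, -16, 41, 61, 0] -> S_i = Random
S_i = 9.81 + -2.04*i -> [9.81, 7.77, 5.73, 3.69, 1.65]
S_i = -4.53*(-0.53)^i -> [-4.53, 2.4, -1.27, 0.67, -0.36]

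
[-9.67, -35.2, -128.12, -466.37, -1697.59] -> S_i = -9.67*3.64^i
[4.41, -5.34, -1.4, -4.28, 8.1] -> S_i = Random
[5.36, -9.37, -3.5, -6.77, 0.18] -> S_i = Random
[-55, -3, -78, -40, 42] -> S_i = Random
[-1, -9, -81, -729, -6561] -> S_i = -1*9^i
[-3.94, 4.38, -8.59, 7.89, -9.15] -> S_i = Random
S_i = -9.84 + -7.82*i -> [-9.84, -17.66, -25.48, -33.3, -41.12]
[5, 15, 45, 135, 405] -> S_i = 5*3^i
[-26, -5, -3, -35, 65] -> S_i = Random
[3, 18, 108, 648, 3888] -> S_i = 3*6^i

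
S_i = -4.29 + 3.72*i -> [-4.29, -0.57, 3.15, 6.87, 10.59]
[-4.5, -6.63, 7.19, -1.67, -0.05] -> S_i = Random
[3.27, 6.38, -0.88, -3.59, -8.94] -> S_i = Random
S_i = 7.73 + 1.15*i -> [7.73, 8.88, 10.03, 11.18, 12.33]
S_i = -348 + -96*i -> [-348, -444, -540, -636, -732]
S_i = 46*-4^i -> [46, -184, 736, -2944, 11776]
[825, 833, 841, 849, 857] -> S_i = 825 + 8*i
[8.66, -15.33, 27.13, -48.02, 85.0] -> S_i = 8.66*(-1.77)^i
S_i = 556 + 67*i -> [556, 623, 690, 757, 824]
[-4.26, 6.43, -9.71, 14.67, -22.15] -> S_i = -4.26*(-1.51)^i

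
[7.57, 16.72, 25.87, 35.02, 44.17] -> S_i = 7.57 + 9.15*i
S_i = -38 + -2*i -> [-38, -40, -42, -44, -46]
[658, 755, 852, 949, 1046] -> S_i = 658 + 97*i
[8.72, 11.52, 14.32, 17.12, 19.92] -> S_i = 8.72 + 2.80*i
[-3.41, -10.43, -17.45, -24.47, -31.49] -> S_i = -3.41 + -7.02*i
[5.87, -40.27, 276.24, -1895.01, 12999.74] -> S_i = 5.87*(-6.86)^i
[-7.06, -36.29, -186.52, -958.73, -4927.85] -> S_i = -7.06*5.14^i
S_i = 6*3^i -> [6, 18, 54, 162, 486]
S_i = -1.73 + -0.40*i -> [-1.73, -2.13, -2.53, -2.93, -3.33]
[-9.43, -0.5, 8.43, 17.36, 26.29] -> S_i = -9.43 + 8.93*i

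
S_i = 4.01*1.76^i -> [4.01, 7.06, 12.42, 21.86, 38.48]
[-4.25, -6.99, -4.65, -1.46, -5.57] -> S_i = Random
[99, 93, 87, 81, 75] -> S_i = 99 + -6*i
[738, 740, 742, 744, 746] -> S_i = 738 + 2*i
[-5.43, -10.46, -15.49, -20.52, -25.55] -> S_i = -5.43 + -5.03*i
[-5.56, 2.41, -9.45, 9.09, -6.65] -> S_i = Random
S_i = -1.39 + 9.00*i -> [-1.39, 7.61, 16.61, 25.61, 34.61]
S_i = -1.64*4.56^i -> [-1.64, -7.48, -34.1, -155.5, -709.09]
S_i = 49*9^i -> [49, 441, 3969, 35721, 321489]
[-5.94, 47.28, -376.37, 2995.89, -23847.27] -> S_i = -5.94*(-7.96)^i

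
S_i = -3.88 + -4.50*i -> [-3.88, -8.38, -12.88, -17.38, -21.88]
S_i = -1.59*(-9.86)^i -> [-1.59, 15.68, -154.58, 1524.15, -15028.12]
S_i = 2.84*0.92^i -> [2.84, 2.61, 2.4, 2.21, 2.03]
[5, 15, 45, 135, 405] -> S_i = 5*3^i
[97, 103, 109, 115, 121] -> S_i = 97 + 6*i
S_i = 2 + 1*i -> [2, 3, 4, 5, 6]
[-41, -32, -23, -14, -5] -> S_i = -41 + 9*i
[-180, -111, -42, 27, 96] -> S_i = -180 + 69*i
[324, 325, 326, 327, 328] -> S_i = 324 + 1*i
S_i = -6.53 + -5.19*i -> [-6.53, -11.72, -16.91, -22.1, -27.29]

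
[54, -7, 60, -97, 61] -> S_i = Random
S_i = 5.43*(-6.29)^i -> [5.43, -34.15, 214.83, -1351.3, 8499.68]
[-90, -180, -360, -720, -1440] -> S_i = -90*2^i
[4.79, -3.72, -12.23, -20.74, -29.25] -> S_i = 4.79 + -8.51*i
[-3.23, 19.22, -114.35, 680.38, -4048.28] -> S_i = -3.23*(-5.95)^i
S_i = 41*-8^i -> [41, -328, 2624, -20992, 167936]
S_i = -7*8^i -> [-7, -56, -448, -3584, -28672]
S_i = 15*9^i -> [15, 135, 1215, 10935, 98415]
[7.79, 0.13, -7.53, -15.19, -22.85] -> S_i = 7.79 + -7.66*i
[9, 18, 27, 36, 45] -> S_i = 9 + 9*i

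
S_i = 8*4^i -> [8, 32, 128, 512, 2048]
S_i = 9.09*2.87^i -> [9.09, 26.09, 74.87, 214.89, 616.72]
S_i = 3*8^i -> [3, 24, 192, 1536, 12288]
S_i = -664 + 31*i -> [-664, -633, -602, -571, -540]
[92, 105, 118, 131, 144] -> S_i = 92 + 13*i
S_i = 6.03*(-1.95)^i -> [6.03, -11.76, 22.93, -44.71, 87.19]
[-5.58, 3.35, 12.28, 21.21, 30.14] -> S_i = -5.58 + 8.93*i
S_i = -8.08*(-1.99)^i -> [-8.08, 16.08, -32.0, 63.68, -126.71]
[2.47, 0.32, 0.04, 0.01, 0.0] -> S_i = 2.47*0.13^i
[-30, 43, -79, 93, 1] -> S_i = Random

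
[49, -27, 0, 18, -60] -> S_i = Random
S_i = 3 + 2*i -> [3, 5, 7, 9, 11]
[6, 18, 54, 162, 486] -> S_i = 6*3^i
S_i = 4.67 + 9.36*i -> [4.67, 14.03, 23.39, 32.75, 42.11]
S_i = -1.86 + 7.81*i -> [-1.86, 5.95, 13.76, 21.57, 29.38]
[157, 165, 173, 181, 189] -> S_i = 157 + 8*i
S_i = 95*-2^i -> [95, -190, 380, -760, 1520]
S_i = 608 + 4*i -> [608, 612, 616, 620, 624]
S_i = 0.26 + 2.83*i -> [0.26, 3.09, 5.92, 8.75, 11.58]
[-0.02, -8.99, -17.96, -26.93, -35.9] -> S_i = -0.02 + -8.97*i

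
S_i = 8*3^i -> [8, 24, 72, 216, 648]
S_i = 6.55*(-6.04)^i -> [6.55, -39.56, 238.95, -1443.29, 8717.44]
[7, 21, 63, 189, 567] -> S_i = 7*3^i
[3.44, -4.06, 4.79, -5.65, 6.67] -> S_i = 3.44*(-1.18)^i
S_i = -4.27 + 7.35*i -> [-4.27, 3.08, 10.43, 17.78, 25.13]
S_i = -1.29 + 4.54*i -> [-1.29, 3.25, 7.79, 12.33, 16.87]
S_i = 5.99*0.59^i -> [5.99, 3.53, 2.09, 1.23, 0.73]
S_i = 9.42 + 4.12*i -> [9.42, 13.54, 17.66, 21.78, 25.9]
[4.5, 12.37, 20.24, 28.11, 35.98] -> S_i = 4.50 + 7.87*i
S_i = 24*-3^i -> [24, -72, 216, -648, 1944]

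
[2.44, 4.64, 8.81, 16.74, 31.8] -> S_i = 2.44*1.90^i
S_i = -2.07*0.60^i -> [-2.07, -1.24, -0.75, -0.45, -0.27]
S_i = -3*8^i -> [-3, -24, -192, -1536, -12288]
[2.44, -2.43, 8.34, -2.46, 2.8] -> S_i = Random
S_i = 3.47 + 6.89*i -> [3.47, 10.36, 17.25, 24.14, 31.03]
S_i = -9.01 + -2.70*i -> [-9.01, -11.71, -14.41, -17.11, -19.81]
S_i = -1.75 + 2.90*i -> [-1.75, 1.15, 4.05, 6.95, 9.85]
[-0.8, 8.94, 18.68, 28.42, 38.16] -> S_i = -0.80 + 9.74*i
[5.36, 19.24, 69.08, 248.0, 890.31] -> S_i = 5.36*3.59^i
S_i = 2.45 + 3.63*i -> [2.45, 6.08, 9.71, 13.34, 16.97]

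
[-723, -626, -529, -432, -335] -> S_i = -723 + 97*i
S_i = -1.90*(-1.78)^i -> [-1.9, 3.38, -6.02, 10.72, -19.07]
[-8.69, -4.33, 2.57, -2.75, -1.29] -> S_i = Random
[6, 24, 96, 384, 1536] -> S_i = 6*4^i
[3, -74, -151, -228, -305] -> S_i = 3 + -77*i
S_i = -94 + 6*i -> [-94, -88, -82, -76, -70]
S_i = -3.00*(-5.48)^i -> [-3.0, 16.44, -90.09, 493.7, -2705.47]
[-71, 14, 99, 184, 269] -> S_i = -71 + 85*i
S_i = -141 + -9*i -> [-141, -150, -159, -168, -177]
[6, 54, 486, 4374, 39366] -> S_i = 6*9^i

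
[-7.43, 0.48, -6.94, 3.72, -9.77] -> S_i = Random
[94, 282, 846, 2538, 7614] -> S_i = 94*3^i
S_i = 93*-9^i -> [93, -837, 7533, -67797, 610173]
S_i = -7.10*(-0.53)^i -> [-7.1, 3.76, -1.99, 1.06, -0.56]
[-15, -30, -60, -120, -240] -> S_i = -15*2^i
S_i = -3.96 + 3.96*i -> [-3.96, 0.0, 3.96, 7.92, 11.88]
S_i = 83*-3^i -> [83, -249, 747, -2241, 6723]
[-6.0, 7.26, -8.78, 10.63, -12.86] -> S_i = -6.00*(-1.21)^i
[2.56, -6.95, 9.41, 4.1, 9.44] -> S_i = Random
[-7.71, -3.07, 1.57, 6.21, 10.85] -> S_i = -7.71 + 4.64*i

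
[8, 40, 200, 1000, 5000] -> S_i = 8*5^i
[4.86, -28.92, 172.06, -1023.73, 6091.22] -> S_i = 4.86*(-5.95)^i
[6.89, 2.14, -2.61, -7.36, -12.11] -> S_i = 6.89 + -4.75*i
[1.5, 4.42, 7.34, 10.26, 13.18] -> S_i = 1.50 + 2.92*i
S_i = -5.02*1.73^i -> [-5.02, -8.68, -15.02, -25.99, -44.97]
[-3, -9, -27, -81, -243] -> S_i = -3*3^i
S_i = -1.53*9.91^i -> [-1.53, -15.16, -150.26, -1489.06, -14756.59]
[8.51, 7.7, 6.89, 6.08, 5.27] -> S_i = 8.51 + -0.81*i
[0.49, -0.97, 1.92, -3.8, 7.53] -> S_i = 0.49*(-1.98)^i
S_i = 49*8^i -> [49, 392, 3136, 25088, 200704]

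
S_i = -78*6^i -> [-78, -468, -2808, -16848, -101088]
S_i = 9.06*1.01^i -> [9.06, 9.15, 9.24, 9.33, 9.43]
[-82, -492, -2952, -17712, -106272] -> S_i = -82*6^i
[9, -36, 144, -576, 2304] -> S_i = 9*-4^i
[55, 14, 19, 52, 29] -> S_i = Random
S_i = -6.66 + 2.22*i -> [-6.66, -4.44, -2.22, 0.0, 2.22]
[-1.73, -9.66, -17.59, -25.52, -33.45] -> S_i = -1.73 + -7.93*i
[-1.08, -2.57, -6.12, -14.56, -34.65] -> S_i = -1.08*2.38^i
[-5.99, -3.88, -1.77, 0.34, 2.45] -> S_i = -5.99 + 2.11*i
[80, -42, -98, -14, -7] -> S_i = Random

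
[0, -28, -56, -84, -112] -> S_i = 0 + -28*i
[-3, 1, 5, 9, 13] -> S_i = -3 + 4*i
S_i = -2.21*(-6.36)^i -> [-2.21, 14.06, -89.39, 568.54, -3615.94]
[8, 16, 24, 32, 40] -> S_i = 8 + 8*i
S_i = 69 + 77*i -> [69, 146, 223, 300, 377]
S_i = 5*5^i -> [5, 25, 125, 625, 3125]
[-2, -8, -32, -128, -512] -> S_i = -2*4^i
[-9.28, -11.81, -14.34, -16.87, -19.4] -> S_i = -9.28 + -2.53*i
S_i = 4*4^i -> [4, 16, 64, 256, 1024]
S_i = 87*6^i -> [87, 522, 3132, 18792, 112752]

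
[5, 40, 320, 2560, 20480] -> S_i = 5*8^i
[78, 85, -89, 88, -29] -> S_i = Random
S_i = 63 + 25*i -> [63, 88, 113, 138, 163]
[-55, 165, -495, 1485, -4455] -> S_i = -55*-3^i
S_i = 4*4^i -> [4, 16, 64, 256, 1024]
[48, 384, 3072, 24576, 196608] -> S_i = 48*8^i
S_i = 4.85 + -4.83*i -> [4.85, 0.02, -4.81, -9.64, -14.47]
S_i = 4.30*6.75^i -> [4.3, 29.02, 195.92, 1322.45, 8926.55]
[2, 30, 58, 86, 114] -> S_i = 2 + 28*i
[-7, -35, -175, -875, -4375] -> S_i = -7*5^i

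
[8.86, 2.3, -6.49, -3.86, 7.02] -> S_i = Random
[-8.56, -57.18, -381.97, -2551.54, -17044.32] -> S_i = -8.56*6.68^i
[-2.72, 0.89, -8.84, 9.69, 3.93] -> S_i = Random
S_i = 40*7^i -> [40, 280, 1960, 13720, 96040]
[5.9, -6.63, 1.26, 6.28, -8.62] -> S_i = Random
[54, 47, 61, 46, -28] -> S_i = Random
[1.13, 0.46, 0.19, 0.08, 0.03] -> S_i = 1.13*0.41^i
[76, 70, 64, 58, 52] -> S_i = 76 + -6*i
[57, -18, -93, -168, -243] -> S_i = 57 + -75*i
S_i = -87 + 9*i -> [-87, -78, -69, -60, -51]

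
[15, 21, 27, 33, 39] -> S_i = 15 + 6*i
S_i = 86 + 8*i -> [86, 94, 102, 110, 118]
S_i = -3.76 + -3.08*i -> [-3.76, -6.84, -9.92, -13.0, -16.08]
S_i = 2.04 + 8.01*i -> [2.04, 10.05, 18.06, 26.07, 34.08]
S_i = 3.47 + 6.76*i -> [3.47, 10.23, 16.99, 23.75, 30.51]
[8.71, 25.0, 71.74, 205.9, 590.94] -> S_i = 8.71*2.87^i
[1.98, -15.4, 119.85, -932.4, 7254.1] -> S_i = 1.98*(-7.78)^i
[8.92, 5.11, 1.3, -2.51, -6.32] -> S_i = 8.92 + -3.81*i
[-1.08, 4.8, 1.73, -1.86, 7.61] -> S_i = Random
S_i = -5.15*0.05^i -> [-5.15, -0.26, -0.01, -0.0, -0.0]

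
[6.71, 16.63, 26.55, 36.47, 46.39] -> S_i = 6.71 + 9.92*i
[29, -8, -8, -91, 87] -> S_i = Random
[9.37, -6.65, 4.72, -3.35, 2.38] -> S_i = 9.37*(-0.71)^i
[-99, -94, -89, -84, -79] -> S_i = -99 + 5*i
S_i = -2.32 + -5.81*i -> [-2.32, -8.13, -13.94, -19.75, -25.56]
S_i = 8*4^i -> [8, 32, 128, 512, 2048]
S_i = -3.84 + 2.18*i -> [-3.84, -1.66, 0.52, 2.7, 4.88]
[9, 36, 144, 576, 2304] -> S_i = 9*4^i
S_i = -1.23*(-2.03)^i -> [-1.23, 2.5, -5.07, 10.29, -20.89]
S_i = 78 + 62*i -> [78, 140, 202, 264, 326]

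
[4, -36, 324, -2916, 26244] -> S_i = 4*-9^i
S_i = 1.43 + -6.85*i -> [1.43, -5.42, -12.27, -19.12, -25.97]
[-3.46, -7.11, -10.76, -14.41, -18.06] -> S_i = -3.46 + -3.65*i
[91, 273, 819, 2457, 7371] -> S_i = 91*3^i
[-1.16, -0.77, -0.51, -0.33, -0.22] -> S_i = -1.16*0.66^i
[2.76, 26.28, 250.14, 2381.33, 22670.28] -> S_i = 2.76*9.52^i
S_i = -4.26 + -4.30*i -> [-4.26, -8.56, -12.86, -17.16, -21.46]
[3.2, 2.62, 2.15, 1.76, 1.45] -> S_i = 3.20*0.82^i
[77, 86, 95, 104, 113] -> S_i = 77 + 9*i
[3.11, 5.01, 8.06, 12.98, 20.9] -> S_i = 3.11*1.61^i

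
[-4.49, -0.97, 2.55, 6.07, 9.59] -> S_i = -4.49 + 3.52*i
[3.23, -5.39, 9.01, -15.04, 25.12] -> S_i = 3.23*(-1.67)^i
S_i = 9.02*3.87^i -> [9.02, 34.91, 135.09, 522.8, 2023.25]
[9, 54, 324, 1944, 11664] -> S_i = 9*6^i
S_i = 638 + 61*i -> [638, 699, 760, 821, 882]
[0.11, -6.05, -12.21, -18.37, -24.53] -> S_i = 0.11 + -6.16*i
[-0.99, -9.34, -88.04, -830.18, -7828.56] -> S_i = -0.99*9.43^i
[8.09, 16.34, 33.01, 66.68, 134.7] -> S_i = 8.09*2.02^i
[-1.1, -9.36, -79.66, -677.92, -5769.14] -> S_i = -1.10*8.51^i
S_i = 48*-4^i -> [48, -192, 768, -3072, 12288]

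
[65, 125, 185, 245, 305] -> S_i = 65 + 60*i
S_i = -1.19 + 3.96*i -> [-1.19, 2.77, 6.73, 10.69, 14.65]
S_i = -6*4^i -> [-6, -24, -96, -384, -1536]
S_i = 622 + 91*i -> [622, 713, 804, 895, 986]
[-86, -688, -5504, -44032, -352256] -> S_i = -86*8^i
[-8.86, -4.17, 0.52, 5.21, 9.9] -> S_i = -8.86 + 4.69*i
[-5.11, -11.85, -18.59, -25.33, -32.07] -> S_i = -5.11 + -6.74*i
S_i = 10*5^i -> [10, 50, 250, 1250, 6250]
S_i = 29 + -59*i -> [29, -30, -89, -148, -207]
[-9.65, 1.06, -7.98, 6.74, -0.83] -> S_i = Random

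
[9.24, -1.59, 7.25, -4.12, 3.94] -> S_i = Random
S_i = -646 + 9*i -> [-646, -637, -628, -619, -610]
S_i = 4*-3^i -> [4, -12, 36, -108, 324]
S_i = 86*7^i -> [86, 602, 4214, 29498, 206486]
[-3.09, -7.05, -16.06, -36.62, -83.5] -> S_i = -3.09*2.28^i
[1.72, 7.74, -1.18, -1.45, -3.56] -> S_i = Random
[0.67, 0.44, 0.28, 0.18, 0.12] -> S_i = 0.67*0.65^i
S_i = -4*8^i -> [-4, -32, -256, -2048, -16384]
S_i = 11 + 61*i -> [11, 72, 133, 194, 255]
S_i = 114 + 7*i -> [114, 121, 128, 135, 142]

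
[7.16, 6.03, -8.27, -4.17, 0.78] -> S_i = Random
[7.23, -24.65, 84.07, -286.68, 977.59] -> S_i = 7.23*(-3.41)^i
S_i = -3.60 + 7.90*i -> [-3.6, 4.3, 12.2, 20.1, 28.0]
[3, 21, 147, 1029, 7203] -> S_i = 3*7^i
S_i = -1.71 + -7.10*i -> [-1.71, -8.81, -15.91, -23.01, -30.11]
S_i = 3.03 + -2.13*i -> [3.03, 0.9, -1.23, -3.36, -5.49]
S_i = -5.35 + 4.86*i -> [-5.35, -0.49, 4.37, 9.23, 14.09]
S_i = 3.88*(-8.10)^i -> [3.88, -31.43, 254.57, -2061.99, 16702.13]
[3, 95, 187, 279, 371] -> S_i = 3 + 92*i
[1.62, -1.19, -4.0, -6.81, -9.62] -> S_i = 1.62 + -2.81*i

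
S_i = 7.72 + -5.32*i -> [7.72, 2.4, -2.92, -8.24, -13.56]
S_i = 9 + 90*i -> [9, 99, 189, 279, 369]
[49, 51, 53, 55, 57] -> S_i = 49 + 2*i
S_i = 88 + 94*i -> [88, 182, 276, 370, 464]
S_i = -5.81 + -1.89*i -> [-5.81, -7.7, -9.59, -11.48, -13.37]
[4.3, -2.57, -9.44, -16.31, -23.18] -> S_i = 4.30 + -6.87*i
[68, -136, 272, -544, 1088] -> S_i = 68*-2^i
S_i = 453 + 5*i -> [453, 458, 463, 468, 473]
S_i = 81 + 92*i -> [81, 173, 265, 357, 449]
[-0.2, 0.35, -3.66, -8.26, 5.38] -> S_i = Random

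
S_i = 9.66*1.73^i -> [9.66, 16.71, 28.91, 50.02, 86.53]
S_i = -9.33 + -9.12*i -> [-9.33, -18.45, -27.57, -36.69, -45.81]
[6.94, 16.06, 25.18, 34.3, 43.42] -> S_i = 6.94 + 9.12*i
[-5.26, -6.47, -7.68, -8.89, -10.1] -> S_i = -5.26 + -1.21*i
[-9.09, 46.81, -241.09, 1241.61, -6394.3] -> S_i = -9.09*(-5.15)^i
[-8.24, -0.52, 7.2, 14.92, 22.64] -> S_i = -8.24 + 7.72*i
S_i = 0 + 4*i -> [0, 4, 8, 12, 16]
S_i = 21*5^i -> [21, 105, 525, 2625, 13125]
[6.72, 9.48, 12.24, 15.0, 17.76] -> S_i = 6.72 + 2.76*i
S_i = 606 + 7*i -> [606, 613, 620, 627, 634]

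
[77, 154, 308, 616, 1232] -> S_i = 77*2^i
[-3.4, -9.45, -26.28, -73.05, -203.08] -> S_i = -3.40*2.78^i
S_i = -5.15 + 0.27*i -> [-5.15, -4.88, -4.61, -4.34, -4.07]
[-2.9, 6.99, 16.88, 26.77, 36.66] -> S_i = -2.90 + 9.89*i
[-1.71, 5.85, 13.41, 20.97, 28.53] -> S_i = -1.71 + 7.56*i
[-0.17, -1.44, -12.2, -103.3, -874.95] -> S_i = -0.17*8.47^i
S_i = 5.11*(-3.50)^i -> [5.11, -17.89, 62.6, -219.09, 766.82]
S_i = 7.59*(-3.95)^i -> [7.59, -29.98, 118.42, -467.77, 1847.69]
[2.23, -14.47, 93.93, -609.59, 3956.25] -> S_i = 2.23*(-6.49)^i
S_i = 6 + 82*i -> [6, 88, 170, 252, 334]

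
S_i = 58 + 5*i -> [58, 63, 68, 73, 78]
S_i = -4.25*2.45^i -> [-4.25, -10.41, -25.51, -62.5, -153.13]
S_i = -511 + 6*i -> [-511, -505, -499, -493, -487]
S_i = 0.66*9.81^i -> [0.66, 6.47, 63.52, 623.09, 6112.52]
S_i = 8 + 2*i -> [8, 10, 12, 14, 16]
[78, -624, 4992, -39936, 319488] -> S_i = 78*-8^i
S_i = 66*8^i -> [66, 528, 4224, 33792, 270336]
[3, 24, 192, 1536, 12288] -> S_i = 3*8^i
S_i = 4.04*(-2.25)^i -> [4.04, -9.09, 20.45, -46.02, 103.54]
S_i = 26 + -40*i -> [26, -14, -54, -94, -134]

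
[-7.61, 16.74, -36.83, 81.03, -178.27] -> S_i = -7.61*(-2.20)^i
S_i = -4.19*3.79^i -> [-4.19, -15.88, -60.19, -228.1, -864.51]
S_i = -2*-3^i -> [-2, 6, -18, 54, -162]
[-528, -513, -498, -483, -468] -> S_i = -528 + 15*i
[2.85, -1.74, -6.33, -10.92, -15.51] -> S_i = 2.85 + -4.59*i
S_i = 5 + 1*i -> [5, 6, 7, 8, 9]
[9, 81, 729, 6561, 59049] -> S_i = 9*9^i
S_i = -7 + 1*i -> [-7, -6, -5, -4, -3]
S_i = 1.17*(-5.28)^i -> [1.17, -6.18, 32.62, -172.22, 909.33]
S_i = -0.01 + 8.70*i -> [-0.01, 8.69, 17.39, 26.09, 34.79]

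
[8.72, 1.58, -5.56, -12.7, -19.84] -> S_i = 8.72 + -7.14*i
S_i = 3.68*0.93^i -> [3.68, 3.42, 3.18, 2.96, 2.75]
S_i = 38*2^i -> [38, 76, 152, 304, 608]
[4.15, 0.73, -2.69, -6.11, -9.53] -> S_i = 4.15 + -3.42*i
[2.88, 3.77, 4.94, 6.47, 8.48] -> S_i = 2.88*1.31^i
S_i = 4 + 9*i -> [4, 13, 22, 31, 40]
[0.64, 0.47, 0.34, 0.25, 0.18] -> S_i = 0.64*0.73^i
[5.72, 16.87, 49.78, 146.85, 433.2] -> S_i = 5.72*2.95^i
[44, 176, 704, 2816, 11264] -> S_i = 44*4^i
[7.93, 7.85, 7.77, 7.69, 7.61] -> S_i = 7.93 + -0.08*i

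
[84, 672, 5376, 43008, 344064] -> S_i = 84*8^i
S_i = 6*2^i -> [6, 12, 24, 48, 96]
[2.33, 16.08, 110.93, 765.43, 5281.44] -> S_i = 2.33*6.90^i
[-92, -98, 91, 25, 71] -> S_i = Random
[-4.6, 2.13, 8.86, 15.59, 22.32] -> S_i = -4.60 + 6.73*i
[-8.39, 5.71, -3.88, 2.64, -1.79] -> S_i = -8.39*(-0.68)^i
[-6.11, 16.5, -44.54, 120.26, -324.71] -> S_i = -6.11*(-2.70)^i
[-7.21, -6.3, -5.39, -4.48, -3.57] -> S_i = -7.21 + 0.91*i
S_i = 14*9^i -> [14, 126, 1134, 10206, 91854]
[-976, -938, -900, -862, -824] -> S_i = -976 + 38*i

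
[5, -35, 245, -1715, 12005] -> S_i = 5*-7^i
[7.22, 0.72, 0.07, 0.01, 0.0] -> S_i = 7.22*0.10^i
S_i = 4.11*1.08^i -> [4.11, 4.44, 4.79, 5.18, 5.59]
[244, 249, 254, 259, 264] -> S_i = 244 + 5*i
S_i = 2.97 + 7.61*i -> [2.97, 10.58, 18.19, 25.8, 33.41]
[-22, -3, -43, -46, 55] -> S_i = Random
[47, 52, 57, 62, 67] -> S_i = 47 + 5*i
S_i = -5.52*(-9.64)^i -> [-5.52, 53.21, -512.97, 4945.04, -47670.23]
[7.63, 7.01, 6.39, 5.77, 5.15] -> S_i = 7.63 + -0.62*i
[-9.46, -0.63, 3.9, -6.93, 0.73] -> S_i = Random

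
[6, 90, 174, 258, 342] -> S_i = 6 + 84*i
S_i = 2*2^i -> [2, 4, 8, 16, 32]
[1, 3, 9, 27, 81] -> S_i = 1*3^i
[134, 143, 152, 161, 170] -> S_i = 134 + 9*i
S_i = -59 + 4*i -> [-59, -55, -51, -47, -43]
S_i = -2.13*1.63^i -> [-2.13, -3.47, -5.66, -9.22, -15.04]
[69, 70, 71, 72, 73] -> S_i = 69 + 1*i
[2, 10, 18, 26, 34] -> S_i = 2 + 8*i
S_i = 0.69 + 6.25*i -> [0.69, 6.94, 13.19, 19.44, 25.69]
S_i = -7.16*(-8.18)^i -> [-7.16, 58.57, -479.09, 3918.98, -32057.25]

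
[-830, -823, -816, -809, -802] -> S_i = -830 + 7*i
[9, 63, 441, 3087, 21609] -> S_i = 9*7^i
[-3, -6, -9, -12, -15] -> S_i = -3 + -3*i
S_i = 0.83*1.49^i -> [0.83, 1.24, 1.84, 2.75, 4.09]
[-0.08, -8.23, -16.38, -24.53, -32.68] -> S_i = -0.08 + -8.15*i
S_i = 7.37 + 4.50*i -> [7.37, 11.87, 16.37, 20.87, 25.37]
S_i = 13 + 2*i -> [13, 15, 17, 19, 21]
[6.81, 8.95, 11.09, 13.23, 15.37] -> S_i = 6.81 + 2.14*i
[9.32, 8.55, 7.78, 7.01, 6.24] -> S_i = 9.32 + -0.77*i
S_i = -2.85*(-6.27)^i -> [-2.85, 17.87, -112.04, 702.5, -4404.69]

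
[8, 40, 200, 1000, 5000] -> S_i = 8*5^i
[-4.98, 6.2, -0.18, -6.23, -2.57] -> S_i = Random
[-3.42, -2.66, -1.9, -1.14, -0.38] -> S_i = -3.42 + 0.76*i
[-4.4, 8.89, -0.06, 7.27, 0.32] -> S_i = Random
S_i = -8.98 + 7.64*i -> [-8.98, -1.34, 6.3, 13.94, 21.58]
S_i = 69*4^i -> [69, 276, 1104, 4416, 17664]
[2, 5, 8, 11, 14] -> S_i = 2 + 3*i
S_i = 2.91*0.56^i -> [2.91, 1.63, 0.91, 0.51, 0.29]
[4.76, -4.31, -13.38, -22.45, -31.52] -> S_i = 4.76 + -9.07*i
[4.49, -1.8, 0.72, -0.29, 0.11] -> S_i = 4.49*(-0.40)^i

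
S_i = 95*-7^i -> [95, -665, 4655, -32585, 228095]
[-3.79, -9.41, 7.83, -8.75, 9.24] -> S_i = Random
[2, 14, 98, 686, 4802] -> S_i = 2*7^i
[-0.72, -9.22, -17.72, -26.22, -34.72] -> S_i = -0.72 + -8.50*i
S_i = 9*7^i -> [9, 63, 441, 3087, 21609]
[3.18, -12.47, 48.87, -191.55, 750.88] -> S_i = 3.18*(-3.92)^i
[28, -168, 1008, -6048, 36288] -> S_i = 28*-6^i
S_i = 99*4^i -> [99, 396, 1584, 6336, 25344]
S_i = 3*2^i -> [3, 6, 12, 24, 48]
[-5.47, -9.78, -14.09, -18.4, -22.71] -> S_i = -5.47 + -4.31*i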